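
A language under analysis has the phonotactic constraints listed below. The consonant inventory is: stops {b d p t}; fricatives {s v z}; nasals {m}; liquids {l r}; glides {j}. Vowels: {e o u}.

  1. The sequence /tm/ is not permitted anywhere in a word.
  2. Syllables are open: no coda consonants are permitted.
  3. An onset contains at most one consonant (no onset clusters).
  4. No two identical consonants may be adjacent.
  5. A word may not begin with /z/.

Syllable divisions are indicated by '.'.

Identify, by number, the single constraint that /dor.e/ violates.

2

/dor.e/: syllable 1 coda /r/ has 1 consonant (> 0).
This is a violation of constraint 2: "Syllables are open: no coda consonants are permitted."
The remaining constraints (1, 3, 4, 5) are satisfied.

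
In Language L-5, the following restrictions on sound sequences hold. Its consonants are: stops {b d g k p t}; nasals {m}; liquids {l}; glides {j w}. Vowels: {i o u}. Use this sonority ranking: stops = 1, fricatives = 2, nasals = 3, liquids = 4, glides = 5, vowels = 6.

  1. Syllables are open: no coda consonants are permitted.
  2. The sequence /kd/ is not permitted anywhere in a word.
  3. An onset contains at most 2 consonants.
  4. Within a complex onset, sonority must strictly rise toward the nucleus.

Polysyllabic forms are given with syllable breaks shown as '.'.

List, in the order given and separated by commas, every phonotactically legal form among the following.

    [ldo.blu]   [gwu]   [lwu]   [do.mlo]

[ldo.blu] — violates constraint 4: syllable 1 onset /ld/: /l/ (liquid, 4) → /d/ (stop, 1) does not rise → phonotactically illegal
[gwu] — σ1 onset /gw/ (1→5 rises), coda /∅/ ok → phonotactically legal
[lwu] — σ1 onset /lw/ (4→5 rises), coda /∅/ ok → phonotactically legal
[do.mlo] — σ1 onset /d/, coda /∅/ ok; σ2 onset /ml/ (3→4 rises), coda /∅/ ok → phonotactically legal

[gwu], [lwu], [do.mlo]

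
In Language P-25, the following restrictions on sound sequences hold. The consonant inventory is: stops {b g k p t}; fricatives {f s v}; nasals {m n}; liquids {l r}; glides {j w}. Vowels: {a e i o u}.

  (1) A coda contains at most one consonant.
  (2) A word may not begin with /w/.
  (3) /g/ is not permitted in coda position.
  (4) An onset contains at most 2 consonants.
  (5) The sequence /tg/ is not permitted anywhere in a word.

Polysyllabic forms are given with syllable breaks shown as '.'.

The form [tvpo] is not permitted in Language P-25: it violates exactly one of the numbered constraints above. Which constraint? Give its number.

4

[tvpo]: syllable 1 onset /tvp/ has 3 consonants (> 2).
This is a violation of constraint 4: "An onset contains at most 2 consonants."
The remaining constraints (1, 2, 3, 5) are satisfied.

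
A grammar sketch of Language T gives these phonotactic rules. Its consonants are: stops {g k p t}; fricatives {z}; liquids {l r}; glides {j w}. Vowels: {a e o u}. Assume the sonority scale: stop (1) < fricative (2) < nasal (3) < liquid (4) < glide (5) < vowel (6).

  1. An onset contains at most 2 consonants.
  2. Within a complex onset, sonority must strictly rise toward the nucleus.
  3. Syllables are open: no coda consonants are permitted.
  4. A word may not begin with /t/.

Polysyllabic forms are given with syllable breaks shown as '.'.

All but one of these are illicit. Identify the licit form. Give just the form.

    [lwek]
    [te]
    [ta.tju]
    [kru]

[lwek] — violates constraint 3: syllable 1 coda /k/ has 1 consonant (> 0) → illicit
[te] — violates constraint 4: word begins with /t/ → illicit
[ta.tju] — violates constraint 4: word begins with /t/ → illicit
[kru] — σ1 onset /kr/ (1→4 rises), coda /∅/ ok → licit

[kru]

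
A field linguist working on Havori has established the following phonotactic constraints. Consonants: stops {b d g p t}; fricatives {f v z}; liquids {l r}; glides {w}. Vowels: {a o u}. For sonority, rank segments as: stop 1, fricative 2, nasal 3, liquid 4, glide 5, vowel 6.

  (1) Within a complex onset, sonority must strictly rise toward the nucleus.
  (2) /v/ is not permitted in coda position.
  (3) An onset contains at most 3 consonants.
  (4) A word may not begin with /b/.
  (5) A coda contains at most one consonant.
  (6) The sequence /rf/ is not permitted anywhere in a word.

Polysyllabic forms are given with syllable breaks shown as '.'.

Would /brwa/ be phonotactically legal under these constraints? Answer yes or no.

no

/brwa/ — violates constraint 4: word begins with /b/ → phonotactically illegal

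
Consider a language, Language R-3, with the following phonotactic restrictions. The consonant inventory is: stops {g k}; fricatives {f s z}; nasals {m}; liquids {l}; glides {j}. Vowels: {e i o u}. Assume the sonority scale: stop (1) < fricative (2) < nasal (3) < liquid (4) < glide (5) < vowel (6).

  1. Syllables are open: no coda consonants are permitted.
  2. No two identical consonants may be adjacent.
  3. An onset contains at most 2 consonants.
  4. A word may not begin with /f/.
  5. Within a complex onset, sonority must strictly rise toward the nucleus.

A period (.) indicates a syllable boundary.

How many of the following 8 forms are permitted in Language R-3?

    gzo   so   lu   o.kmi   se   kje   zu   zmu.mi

8

gzo — σ1 onset /gz/ (1→2 rises), coda /∅/ ok → permitted
so — σ1 onset /s/, coda /∅/ ok → permitted
lu — σ1 onset /l/, coda /∅/ ok → permitted
o.kmi — σ1 onset /∅/, coda /∅/ ok; σ2 onset /km/ (1→3 rises), coda /∅/ ok → permitted
se — σ1 onset /s/, coda /∅/ ok → permitted
kje — σ1 onset /kj/ (1→5 rises), coda /∅/ ok → permitted
zu — σ1 onset /z/, coda /∅/ ok → permitted
zmu.mi — σ1 onset /zm/ (2→3 rises), coda /∅/ ok; σ2 onset /m/, coda /∅/ ok → permitted
Permitted: gzo, so, lu, o.kmi, se, kje, zu, zmu.mi → 8.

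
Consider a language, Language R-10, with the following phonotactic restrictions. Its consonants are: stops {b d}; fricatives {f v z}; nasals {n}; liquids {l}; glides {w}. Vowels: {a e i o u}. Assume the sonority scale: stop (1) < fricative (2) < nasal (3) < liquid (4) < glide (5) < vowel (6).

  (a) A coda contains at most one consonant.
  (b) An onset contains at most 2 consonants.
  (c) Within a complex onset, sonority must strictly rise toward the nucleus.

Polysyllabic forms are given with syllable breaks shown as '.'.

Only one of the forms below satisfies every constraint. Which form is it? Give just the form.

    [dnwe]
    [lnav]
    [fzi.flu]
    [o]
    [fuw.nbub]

[dnwe] — violates constraint (b): syllable 1 onset /dnw/ has 3 consonants (> 2) → ill-formed
[lnav] — violates constraint (c): syllable 1 onset /ln/: /l/ (liquid, 4) → /n/ (nasal, 3) does not rise → ill-formed
[fzi.flu] — violates constraint (c): syllable 1 onset /fz/: /f/ (fricative, 2) → /z/ (fricative, 2) does not rise → ill-formed
[o] — σ1 onset /∅/, coda /∅/ ok → well-formed
[fuw.nbub] — violates constraint (c): syllable 2 onset /nb/: /n/ (nasal, 3) → /b/ (stop, 1) does not rise → ill-formed

[o]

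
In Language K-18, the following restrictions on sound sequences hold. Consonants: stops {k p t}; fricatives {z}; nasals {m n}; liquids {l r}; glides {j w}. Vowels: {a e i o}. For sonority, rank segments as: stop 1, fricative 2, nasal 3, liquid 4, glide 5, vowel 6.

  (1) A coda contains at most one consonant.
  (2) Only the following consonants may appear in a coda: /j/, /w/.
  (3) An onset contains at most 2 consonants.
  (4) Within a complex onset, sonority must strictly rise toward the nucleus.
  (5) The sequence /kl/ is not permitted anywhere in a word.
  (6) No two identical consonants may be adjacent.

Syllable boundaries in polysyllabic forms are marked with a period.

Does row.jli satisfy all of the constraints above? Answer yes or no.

row.jli — violates constraint 4: syllable 2 onset /jl/: /j/ (glide, 5) → /l/ (liquid, 4) does not rise → not permitted

no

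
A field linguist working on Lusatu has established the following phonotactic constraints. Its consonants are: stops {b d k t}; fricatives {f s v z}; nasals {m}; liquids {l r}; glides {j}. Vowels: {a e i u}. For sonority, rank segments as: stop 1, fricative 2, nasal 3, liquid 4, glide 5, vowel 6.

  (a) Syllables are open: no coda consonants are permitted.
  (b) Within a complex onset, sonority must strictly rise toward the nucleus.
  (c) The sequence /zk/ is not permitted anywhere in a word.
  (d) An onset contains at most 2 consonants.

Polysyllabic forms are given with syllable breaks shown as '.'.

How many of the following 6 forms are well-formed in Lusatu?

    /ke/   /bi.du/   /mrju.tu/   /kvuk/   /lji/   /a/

/ke/ — σ1 onset /k/, coda /∅/ ok → well-formed
/bi.du/ — σ1 onset /b/, coda /∅/ ok; σ2 onset /d/, coda /∅/ ok → well-formed
/mrju.tu/ — violates constraint (d): syllable 1 onset /mrj/ has 3 consonants (> 2) → ill-formed
/kvuk/ — violates constraint (a): syllable 1 coda /k/ has 1 consonant (> 0) → ill-formed
/lji/ — σ1 onset /lj/ (4→5 rises), coda /∅/ ok → well-formed
/a/ — σ1 onset /∅/, coda /∅/ ok → well-formed
Well-formed: /ke/, /bi.du/, /lji/, /a/ → 4.

4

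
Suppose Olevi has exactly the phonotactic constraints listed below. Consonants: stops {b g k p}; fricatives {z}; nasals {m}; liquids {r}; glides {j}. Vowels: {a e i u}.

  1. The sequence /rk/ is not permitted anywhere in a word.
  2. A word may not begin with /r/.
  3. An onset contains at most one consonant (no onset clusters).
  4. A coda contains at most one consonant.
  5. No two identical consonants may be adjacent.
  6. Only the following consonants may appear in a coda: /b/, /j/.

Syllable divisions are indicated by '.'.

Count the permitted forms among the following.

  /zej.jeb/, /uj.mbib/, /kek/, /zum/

/zej.jeb/ — violates constraint 5: adjacent identical consonants /jj/ → not permitted
/uj.mbib/ — violates constraint 3: syllable 2 onset /mb/ has 2 consonants (> 1) → not permitted
/kek/ — violates constraint 6: syllable 1 coda contains /k/, which is not a licensed coda consonant → not permitted
/zum/ — violates constraint 6: syllable 1 coda contains /m/, which is not a licensed coda consonant → not permitted
No form is permitted → 0.

0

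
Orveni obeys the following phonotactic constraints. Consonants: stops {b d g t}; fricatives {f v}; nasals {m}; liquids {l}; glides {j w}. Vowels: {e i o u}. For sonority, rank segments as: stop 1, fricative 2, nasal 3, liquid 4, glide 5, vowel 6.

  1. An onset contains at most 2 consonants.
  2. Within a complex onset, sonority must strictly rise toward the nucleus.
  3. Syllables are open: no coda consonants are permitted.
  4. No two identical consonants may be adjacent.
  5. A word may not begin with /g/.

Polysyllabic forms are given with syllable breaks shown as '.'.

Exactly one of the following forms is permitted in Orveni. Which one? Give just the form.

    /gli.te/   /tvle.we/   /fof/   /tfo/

/gli.te/ — violates constraint 5: word begins with /g/ → not permitted
/tvle.we/ — violates constraint 1: syllable 1 onset /tvl/ has 3 consonants (> 2) → not permitted
/fof/ — violates constraint 3: syllable 1 coda /f/ has 1 consonant (> 0) → not permitted
/tfo/ — σ1 onset /tf/ (1→2 rises), coda /∅/ ok → permitted

/tfo/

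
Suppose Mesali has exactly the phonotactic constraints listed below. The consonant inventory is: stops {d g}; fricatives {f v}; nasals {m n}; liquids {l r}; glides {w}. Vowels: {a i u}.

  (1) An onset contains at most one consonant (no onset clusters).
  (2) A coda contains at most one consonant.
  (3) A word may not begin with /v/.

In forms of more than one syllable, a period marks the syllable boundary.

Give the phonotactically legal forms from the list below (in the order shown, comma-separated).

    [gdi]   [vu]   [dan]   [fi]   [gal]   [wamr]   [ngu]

[dan], [fi], [gal]

[gdi] — violates constraint 1: syllable 1 onset /gd/ has 2 consonants (> 1) → phonotactically illegal
[vu] — violates constraint 3: word begins with /v/ → phonotactically illegal
[dan] — σ1 onset /d/, coda /n/ ok → phonotactically legal
[fi] — σ1 onset /f/, coda /∅/ ok → phonotactically legal
[gal] — σ1 onset /g/, coda /l/ ok → phonotactically legal
[wamr] — violates constraint 2: syllable 1 coda /mr/ has 2 consonants (> 1) → phonotactically illegal
[ngu] — violates constraint 1: syllable 1 onset /ng/ has 2 consonants (> 1) → phonotactically illegal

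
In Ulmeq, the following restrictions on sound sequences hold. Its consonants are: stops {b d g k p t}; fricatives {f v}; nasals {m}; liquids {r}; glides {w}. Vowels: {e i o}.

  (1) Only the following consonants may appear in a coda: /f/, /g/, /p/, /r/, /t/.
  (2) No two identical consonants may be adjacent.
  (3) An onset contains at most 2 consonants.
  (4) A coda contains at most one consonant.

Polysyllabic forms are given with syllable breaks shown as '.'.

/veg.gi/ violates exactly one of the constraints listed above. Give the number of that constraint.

/veg.gi/: adjacent identical consonants /gg/.
This is a violation of constraint 2: "No two identical consonants may be adjacent."
The remaining constraints (1, 3, 4) are satisfied.

2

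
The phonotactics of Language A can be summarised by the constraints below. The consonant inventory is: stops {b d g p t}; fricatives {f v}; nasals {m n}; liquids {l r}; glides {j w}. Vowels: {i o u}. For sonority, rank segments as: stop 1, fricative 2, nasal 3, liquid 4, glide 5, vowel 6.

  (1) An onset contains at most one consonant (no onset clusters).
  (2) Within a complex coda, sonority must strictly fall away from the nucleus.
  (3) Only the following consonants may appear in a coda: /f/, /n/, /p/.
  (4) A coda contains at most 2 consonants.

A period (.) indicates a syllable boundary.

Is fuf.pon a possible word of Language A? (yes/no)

fuf.pon — σ1 onset /f/, coda /f/ ok; σ2 onset /p/, coda /n/ ok → well-formed

yes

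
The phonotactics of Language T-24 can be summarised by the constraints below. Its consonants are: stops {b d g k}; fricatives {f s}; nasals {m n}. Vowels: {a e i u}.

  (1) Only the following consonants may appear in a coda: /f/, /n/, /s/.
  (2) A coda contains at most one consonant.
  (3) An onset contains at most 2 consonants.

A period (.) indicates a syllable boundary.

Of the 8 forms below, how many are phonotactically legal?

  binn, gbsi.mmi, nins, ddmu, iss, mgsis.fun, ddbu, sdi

1

binn — violates constraint 2: syllable 1 coda /nn/ has 2 consonants (> 1) → phonotactically illegal
gbsi.mmi — violates constraint 3: syllable 1 onset /gbs/ has 3 consonants (> 2) → phonotactically illegal
nins — violates constraint 2: syllable 1 coda /ns/ has 2 consonants (> 1) → phonotactically illegal
ddmu — violates constraint 3: syllable 1 onset /ddm/ has 3 consonants (> 2) → phonotactically illegal
iss — violates constraint 2: syllable 1 coda /ss/ has 2 consonants (> 1) → phonotactically illegal
mgsis.fun — violates constraint 3: syllable 1 onset /mgs/ has 3 consonants (> 2) → phonotactically illegal
ddbu — violates constraint 3: syllable 1 onset /ddb/ has 3 consonants (> 2) → phonotactically illegal
sdi — σ1 onset /sd/ (2C), coda /∅/ ok → phonotactically legal
Phonotactically legal: sdi → 1.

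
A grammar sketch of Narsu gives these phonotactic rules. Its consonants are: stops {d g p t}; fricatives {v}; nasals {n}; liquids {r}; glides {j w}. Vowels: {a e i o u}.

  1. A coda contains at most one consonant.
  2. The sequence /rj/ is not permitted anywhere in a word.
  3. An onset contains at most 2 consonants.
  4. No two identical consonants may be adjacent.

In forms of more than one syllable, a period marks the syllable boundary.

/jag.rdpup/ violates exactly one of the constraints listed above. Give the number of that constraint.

/jag.rdpup/: syllable 2 onset /rdp/ has 3 consonants (> 2).
This is a violation of constraint 3: "An onset contains at most 2 consonants."
The remaining constraints (1, 2, 4) are satisfied.

3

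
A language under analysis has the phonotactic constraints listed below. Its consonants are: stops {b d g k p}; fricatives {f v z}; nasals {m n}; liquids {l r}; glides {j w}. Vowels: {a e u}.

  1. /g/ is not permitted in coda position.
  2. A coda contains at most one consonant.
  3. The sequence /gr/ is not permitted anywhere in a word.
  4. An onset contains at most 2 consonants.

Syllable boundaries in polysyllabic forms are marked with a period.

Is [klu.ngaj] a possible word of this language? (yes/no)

[klu.ngaj] — σ1 onset /kl/ (2C), coda /∅/ ok; σ2 onset /ng/ (2C), coda /j/ ok → permitted

yes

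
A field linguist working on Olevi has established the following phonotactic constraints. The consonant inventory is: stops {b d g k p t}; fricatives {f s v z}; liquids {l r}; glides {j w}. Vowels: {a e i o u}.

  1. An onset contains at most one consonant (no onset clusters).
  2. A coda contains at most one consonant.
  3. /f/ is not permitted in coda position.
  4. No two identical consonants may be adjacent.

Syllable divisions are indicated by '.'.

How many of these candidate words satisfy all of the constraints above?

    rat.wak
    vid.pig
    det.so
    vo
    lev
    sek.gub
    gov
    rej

8

rat.wak — σ1 onset /r/, coda /t/ ok; σ2 onset /w/, coda /k/ ok → licit
vid.pig — σ1 onset /v/, coda /d/ ok; σ2 onset /p/, coda /g/ ok → licit
det.so — σ1 onset /d/, coda /t/ ok; σ2 onset /s/, coda /∅/ ok → licit
vo — σ1 onset /v/, coda /∅/ ok → licit
lev — σ1 onset /l/, coda /v/ ok → licit
sek.gub — σ1 onset /s/, coda /k/ ok; σ2 onset /g/, coda /b/ ok → licit
gov — σ1 onset /g/, coda /v/ ok → licit
rej — σ1 onset /r/, coda /j/ ok → licit
Licit: rat.wak, vid.pig, det.so, vo, lev, sek.gub, gov, rej → 8.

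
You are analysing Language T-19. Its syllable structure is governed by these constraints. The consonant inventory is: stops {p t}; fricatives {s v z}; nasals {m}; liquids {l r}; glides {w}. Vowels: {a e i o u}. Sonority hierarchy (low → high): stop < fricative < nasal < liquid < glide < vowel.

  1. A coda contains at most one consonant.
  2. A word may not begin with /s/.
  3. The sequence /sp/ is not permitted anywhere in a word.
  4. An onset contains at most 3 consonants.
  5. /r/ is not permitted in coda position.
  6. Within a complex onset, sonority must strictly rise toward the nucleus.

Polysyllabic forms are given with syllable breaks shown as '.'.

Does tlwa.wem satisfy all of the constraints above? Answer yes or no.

tlwa.wem — σ1 onset /tlw/ (1→4→5 rises), coda /∅/ ok; σ2 onset /w/, coda /m/ ok → licit

yes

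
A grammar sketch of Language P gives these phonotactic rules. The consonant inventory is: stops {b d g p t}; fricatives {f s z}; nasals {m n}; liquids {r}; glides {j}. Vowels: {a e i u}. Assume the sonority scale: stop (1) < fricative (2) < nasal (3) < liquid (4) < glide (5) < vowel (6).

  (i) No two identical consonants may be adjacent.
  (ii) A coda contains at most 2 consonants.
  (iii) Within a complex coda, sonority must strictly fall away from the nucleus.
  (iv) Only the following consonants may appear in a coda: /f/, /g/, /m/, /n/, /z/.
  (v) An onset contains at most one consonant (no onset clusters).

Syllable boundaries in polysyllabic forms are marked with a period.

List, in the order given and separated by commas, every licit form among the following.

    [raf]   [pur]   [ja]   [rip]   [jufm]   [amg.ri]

[raf], [ja], [amg.ri]

[raf] — σ1 onset /r/, coda /f/ ok → licit
[pur] — violates constraint (iv): syllable 1 coda contains /r/, which is not a licensed coda consonant → illicit
[ja] — σ1 onset /j/, coda /∅/ ok → licit
[rip] — violates constraint (iv): syllable 1 coda contains /p/, which is not a licensed coda consonant → illicit
[jufm] — violates constraint (iii): syllable 1 coda /fm/: /f/ (fricative, 2) → /m/ (nasal, 3) does not fall → illicit
[amg.ri] — σ1 onset /∅/, coda /mg/ (3→1 falls) ok; σ2 onset /r/, coda /∅/ ok → licit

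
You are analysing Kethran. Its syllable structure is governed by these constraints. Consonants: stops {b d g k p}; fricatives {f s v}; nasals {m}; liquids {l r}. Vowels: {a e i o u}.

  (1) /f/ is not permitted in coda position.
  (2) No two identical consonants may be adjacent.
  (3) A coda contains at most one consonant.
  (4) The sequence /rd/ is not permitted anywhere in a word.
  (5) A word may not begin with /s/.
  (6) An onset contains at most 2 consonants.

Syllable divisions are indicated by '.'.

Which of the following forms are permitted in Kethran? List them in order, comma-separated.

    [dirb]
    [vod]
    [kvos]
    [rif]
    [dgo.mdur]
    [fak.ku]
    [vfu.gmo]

[dirb] — violates constraint 3: syllable 1 coda /rb/ has 2 consonants (> 1) → not permitted
[vod] — σ1 onset /v/, coda /d/ ok → permitted
[kvos] — σ1 onset /kv/ (2C), coda /s/ ok → permitted
[rif] — violates constraint 1: syllable 1 coda contains /f/ → not permitted
[dgo.mdur] — σ1 onset /dg/ (2C), coda /∅/ ok; σ2 onset /md/ (2C), coda /r/ ok → permitted
[fak.ku] — violates constraint 2: adjacent identical consonants /kk/ → not permitted
[vfu.gmo] — σ1 onset /vf/ (2C), coda /∅/ ok; σ2 onset /gm/ (2C), coda /∅/ ok → permitted

[vod], [kvos], [dgo.mdur], [vfu.gmo]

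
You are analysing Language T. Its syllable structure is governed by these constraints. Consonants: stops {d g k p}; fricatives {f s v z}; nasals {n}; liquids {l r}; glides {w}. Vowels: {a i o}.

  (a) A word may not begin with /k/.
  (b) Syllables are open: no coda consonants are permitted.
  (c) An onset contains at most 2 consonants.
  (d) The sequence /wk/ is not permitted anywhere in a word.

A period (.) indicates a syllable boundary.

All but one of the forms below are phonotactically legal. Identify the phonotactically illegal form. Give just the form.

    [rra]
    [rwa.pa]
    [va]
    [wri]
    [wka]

[rra] — σ1 onset /rr/ (2C), coda /∅/ ok → phonotactically legal
[rwa.pa] — σ1 onset /rw/ (2C), coda /∅/ ok; σ2 onset /p/, coda /∅/ ok → phonotactically legal
[va] — σ1 onset /v/, coda /∅/ ok → phonotactically legal
[wri] — σ1 onset /wr/ (2C), coda /∅/ ok → phonotactically legal
[wka] — violates constraint (d): contains banned sequence /wk/ → phonotactically illegal

[wka]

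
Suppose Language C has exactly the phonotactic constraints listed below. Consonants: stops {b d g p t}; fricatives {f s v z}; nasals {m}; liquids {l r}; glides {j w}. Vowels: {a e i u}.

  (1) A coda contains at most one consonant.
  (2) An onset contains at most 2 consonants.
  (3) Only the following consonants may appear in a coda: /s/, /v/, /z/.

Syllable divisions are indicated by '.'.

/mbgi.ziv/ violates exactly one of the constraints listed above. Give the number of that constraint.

/mbgi.ziv/: syllable 1 onset /mbg/ has 3 consonants (> 2).
This is a violation of constraint 2: "An onset contains at most 2 consonants."
The remaining constraints (1, 3) are satisfied.

2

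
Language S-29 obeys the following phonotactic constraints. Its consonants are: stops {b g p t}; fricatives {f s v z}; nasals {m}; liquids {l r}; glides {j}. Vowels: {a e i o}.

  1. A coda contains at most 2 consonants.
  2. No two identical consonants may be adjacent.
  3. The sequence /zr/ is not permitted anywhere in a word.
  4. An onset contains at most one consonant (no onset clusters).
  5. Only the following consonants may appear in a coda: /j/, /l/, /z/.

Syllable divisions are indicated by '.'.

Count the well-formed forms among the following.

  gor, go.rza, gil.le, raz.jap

gor — violates constraint 5: syllable 1 coda contains /r/, which is not a licensed coda consonant → ill-formed
go.rza — violates constraint 4: syllable 2 onset /rz/ has 2 consonants (> 1) → ill-formed
gil.le — violates constraint 2: adjacent identical consonants /ll/ → ill-formed
raz.jap — violates constraint 5: syllable 2 coda contains /p/, which is not a licensed coda consonant → ill-formed
No form is well-formed → 0.

0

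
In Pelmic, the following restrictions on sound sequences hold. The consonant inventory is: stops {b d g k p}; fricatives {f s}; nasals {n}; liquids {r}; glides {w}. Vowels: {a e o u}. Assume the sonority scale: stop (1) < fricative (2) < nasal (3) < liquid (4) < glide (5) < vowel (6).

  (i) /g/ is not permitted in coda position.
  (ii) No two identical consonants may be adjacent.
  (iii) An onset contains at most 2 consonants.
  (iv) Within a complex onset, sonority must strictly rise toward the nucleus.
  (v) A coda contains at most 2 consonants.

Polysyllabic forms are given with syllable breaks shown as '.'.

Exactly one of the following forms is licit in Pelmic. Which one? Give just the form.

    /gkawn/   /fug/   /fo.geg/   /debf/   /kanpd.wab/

/debf/

/gkawn/ — violates constraint (iv): syllable 1 onset /gk/: /g/ (stop, 1) → /k/ (stop, 1) does not rise → illicit
/fug/ — violates constraint (i): syllable 1 coda contains /g/ → illicit
/fo.geg/ — violates constraint (i): syllable 2 coda contains /g/ → illicit
/debf/ — σ1 onset /d/, coda /bf/ (2C) ok → licit
/kanpd.wab/ — violates constraint (v): syllable 1 coda /npd/ has 3 consonants (> 2) → illicit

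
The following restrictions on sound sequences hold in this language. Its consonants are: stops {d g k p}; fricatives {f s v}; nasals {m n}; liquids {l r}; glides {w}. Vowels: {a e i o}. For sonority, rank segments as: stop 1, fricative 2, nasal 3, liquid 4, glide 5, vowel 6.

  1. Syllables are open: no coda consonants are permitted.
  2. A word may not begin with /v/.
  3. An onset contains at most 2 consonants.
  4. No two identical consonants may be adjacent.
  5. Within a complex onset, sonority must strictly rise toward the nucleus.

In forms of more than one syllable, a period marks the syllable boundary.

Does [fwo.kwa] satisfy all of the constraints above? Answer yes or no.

yes

[fwo.kwa] — σ1 onset /fw/ (2→5 rises), coda /∅/ ok; σ2 onset /kw/ (1→5 rises), coda /∅/ ok → well-formed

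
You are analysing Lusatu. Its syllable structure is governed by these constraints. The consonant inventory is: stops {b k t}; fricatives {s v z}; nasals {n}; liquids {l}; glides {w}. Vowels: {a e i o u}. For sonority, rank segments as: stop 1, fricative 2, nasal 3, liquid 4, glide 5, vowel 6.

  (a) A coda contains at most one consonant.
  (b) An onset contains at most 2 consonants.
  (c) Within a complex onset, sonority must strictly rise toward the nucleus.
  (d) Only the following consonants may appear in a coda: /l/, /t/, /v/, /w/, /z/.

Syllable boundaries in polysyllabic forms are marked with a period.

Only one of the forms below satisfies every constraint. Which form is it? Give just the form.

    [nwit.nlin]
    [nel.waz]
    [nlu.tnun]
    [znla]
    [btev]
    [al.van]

[nel.waz]

[nwit.nlin] — violates constraint (d): syllable 2 coda contains /n/, which is not a licensed coda consonant → ill-formed
[nel.waz] — σ1 onset /n/, coda /l/ ok; σ2 onset /w/, coda /z/ ok → well-formed
[nlu.tnun] — violates constraint (d): syllable 2 coda contains /n/, which is not a licensed coda consonant → ill-formed
[znla] — violates constraint (b): syllable 1 onset /znl/ has 3 consonants (> 2) → ill-formed
[btev] — violates constraint (c): syllable 1 onset /bt/: /b/ (stop, 1) → /t/ (stop, 1) does not rise → ill-formed
[al.van] — violates constraint (d): syllable 2 coda contains /n/, which is not a licensed coda consonant → ill-formed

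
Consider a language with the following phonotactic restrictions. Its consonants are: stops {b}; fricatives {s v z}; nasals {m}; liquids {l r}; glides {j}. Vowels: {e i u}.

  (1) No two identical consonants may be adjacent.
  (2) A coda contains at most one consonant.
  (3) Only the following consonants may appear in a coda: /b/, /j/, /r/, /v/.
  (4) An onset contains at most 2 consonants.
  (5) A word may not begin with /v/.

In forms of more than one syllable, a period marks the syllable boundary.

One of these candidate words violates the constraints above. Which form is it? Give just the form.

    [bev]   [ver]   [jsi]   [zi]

[ver]

[bev] — σ1 onset /b/, coda /v/ ok → permitted
[ver] — violates constraint 5: word begins with /v/ → not permitted
[jsi] — σ1 onset /js/ (2C), coda /∅/ ok → permitted
[zi] — σ1 onset /z/, coda /∅/ ok → permitted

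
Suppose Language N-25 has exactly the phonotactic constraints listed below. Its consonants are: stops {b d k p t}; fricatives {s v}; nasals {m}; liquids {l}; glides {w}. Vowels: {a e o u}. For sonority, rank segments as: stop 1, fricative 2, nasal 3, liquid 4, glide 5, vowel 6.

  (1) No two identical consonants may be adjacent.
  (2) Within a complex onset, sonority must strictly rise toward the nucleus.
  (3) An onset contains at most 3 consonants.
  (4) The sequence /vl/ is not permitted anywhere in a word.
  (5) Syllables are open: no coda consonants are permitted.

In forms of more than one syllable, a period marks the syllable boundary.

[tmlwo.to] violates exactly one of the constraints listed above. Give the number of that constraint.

3

[tmlwo.to]: syllable 1 onset /tmlw/ has 4 consonants (> 3).
This is a violation of constraint 3: "An onset contains at most 3 consonants."
The remaining constraints (1, 2, 4, 5) are satisfied.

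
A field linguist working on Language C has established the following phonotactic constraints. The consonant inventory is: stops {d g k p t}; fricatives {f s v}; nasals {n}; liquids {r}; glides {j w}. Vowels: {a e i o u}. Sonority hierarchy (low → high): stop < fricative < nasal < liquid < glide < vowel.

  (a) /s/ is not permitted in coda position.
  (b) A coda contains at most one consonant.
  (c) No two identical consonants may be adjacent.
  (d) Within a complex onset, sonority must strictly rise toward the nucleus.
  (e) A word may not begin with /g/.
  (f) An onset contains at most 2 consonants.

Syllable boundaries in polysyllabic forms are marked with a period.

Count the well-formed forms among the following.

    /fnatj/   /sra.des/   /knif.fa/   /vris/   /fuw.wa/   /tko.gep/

/fnatj/ — violates constraint (b): syllable 1 coda /tj/ has 2 consonants (> 1) → ill-formed
/sra.des/ — violates constraint (a): syllable 2 coda contains /s/ → ill-formed
/knif.fa/ — violates constraint (c): adjacent identical consonants /ff/ → ill-formed
/vris/ — violates constraint (a): syllable 1 coda contains /s/ → ill-formed
/fuw.wa/ — violates constraint (c): adjacent identical consonants /ww/ → ill-formed
/tko.gep/ — violates constraint (d): syllable 1 onset /tk/: /t/ (stop, 1) → /k/ (stop, 1) does not rise → ill-formed
No form is well-formed → 0.

0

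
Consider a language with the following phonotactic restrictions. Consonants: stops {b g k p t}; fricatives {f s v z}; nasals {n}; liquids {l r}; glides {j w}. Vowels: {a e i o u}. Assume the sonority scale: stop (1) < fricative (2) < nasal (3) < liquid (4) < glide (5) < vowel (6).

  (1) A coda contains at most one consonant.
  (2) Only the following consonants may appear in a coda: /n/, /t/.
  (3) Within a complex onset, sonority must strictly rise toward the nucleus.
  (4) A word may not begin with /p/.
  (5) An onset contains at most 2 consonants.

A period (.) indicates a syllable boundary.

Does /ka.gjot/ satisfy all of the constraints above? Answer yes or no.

yes

/ka.gjot/ — σ1 onset /k/, coda /∅/ ok; σ2 onset /gj/ (1→5 rises), coda /t/ ok → permitted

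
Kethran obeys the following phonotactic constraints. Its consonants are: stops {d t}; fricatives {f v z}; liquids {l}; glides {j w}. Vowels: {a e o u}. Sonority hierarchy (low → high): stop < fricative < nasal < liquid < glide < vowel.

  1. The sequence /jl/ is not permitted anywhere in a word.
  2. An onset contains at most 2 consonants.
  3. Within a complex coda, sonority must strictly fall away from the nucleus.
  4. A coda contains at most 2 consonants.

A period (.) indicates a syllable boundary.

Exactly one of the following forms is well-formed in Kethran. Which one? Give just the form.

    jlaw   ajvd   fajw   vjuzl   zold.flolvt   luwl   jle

jlaw — violates constraint 1: contains banned sequence /jl/ → ill-formed
ajvd — violates constraint 4: syllable 1 coda /jvd/ has 3 consonants (> 2) → ill-formed
fajw — violates constraint 3: syllable 1 coda /jw/: /j/ (glide, 5) → /w/ (glide, 5) does not fall → ill-formed
vjuzl — violates constraint 3: syllable 1 coda /zl/: /z/ (fricative, 2) → /l/ (liquid, 4) does not fall → ill-formed
zold.flolvt — violates constraint 4: syllable 2 coda /lvt/ has 3 consonants (> 2) → ill-formed
luwl — σ1 onset /l/, coda /wl/ (5→4 falls) ok → well-formed
jle — violates constraint 1: contains banned sequence /jl/ → ill-formed

luwl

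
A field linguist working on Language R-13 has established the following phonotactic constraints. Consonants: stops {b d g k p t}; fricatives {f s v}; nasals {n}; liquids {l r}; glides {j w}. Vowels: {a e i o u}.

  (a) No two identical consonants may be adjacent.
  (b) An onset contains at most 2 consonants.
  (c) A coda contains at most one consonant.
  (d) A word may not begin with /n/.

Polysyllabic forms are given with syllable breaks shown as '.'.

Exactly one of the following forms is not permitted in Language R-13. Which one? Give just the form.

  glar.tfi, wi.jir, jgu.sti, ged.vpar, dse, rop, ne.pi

ne.pi

glar.tfi — σ1 onset /gl/ (2C), coda /r/ ok; σ2 onset /tf/ (2C), coda /∅/ ok → permitted
wi.jir — σ1 onset /w/, coda /∅/ ok; σ2 onset /j/, coda /r/ ok → permitted
jgu.sti — σ1 onset /jg/ (2C), coda /∅/ ok; σ2 onset /st/ (2C), coda /∅/ ok → permitted
ged.vpar — σ1 onset /g/, coda /d/ ok; σ2 onset /vp/ (2C), coda /r/ ok → permitted
dse — σ1 onset /ds/ (2C), coda /∅/ ok → permitted
rop — σ1 onset /r/, coda /p/ ok → permitted
ne.pi — violates constraint (d): word begins with /n/ → not permitted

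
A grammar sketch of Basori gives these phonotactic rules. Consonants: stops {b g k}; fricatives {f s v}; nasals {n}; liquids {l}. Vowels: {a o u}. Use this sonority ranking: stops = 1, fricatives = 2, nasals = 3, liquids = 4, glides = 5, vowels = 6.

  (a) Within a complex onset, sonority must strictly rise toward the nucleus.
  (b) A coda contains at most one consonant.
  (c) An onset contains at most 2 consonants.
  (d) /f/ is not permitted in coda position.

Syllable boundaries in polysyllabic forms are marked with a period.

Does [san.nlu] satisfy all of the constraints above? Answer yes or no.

[san.nlu] — σ1 onset /s/, coda /n/ ok; σ2 onset /nl/ (3→4 rises), coda /∅/ ok → permitted

yes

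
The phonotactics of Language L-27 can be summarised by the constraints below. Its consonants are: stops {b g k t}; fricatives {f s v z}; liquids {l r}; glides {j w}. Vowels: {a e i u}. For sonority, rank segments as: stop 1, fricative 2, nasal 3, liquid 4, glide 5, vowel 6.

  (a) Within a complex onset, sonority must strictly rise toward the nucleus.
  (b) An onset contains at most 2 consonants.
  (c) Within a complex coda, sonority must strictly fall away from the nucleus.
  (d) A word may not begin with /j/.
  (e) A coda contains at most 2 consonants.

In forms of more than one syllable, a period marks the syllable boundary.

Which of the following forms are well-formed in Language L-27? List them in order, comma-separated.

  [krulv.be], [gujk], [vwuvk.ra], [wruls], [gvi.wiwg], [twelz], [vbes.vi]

[krulv.be], [gujk], [vwuvk.ra], [gvi.wiwg], [twelz]

[krulv.be] — σ1 onset /kr/ (1→4 rises), coda /lv/ (4→2 falls) ok; σ2 onset /b/, coda /∅/ ok → well-formed
[gujk] — σ1 onset /g/, coda /jk/ (5→1 falls) ok → well-formed
[vwuvk.ra] — σ1 onset /vw/ (2→5 rises), coda /vk/ (2→1 falls) ok; σ2 onset /r/, coda /∅/ ok → well-formed
[wruls] — violates constraint (a): syllable 1 onset /wr/: /w/ (glide, 5) → /r/ (liquid, 4) does not rise → ill-formed
[gvi.wiwg] — σ1 onset /gv/ (1→2 rises), coda /∅/ ok; σ2 onset /w/, coda /wg/ (5→1 falls) ok → well-formed
[twelz] — σ1 onset /tw/ (1→5 rises), coda /lz/ (4→2 falls) ok → well-formed
[vbes.vi] — violates constraint (a): syllable 1 onset /vb/: /v/ (fricative, 2) → /b/ (stop, 1) does not rise → ill-formed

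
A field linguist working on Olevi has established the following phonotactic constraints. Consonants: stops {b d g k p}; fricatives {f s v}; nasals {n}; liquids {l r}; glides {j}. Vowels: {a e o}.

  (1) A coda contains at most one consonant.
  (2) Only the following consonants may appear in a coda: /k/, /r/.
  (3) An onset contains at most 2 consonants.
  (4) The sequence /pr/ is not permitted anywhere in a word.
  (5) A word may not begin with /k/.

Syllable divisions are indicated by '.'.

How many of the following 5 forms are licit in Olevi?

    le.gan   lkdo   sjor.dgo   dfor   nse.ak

3

le.gan — violates constraint 2: syllable 2 coda contains /n/, which is not a licensed coda consonant → illicit
lkdo — violates constraint 3: syllable 1 onset /lkd/ has 3 consonants (> 2) → illicit
sjor.dgo — σ1 onset /sj/ (2C), coda /r/ ok; σ2 onset /dg/ (2C), coda /∅/ ok → licit
dfor — σ1 onset /df/ (2C), coda /r/ ok → licit
nse.ak — σ1 onset /ns/ (2C), coda /∅/ ok; σ2 onset /∅/, coda /k/ ok → licit
Licit: sjor.dgo, dfor, nse.ak → 3.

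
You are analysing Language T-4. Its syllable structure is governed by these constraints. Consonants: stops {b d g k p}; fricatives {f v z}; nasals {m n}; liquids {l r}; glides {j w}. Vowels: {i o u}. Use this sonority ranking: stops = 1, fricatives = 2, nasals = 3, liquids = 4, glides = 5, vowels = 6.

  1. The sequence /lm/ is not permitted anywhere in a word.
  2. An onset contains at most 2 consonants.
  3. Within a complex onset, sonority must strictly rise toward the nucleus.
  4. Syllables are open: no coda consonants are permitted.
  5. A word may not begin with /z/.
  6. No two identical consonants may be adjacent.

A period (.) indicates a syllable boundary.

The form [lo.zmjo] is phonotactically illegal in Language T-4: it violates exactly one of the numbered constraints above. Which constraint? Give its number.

[lo.zmjo]: syllable 2 onset /zmj/ has 3 consonants (> 2).
This is a violation of constraint 2: "An onset contains at most 2 consonants."
The remaining constraints (1, 3, 4, 5, 6) are satisfied.

2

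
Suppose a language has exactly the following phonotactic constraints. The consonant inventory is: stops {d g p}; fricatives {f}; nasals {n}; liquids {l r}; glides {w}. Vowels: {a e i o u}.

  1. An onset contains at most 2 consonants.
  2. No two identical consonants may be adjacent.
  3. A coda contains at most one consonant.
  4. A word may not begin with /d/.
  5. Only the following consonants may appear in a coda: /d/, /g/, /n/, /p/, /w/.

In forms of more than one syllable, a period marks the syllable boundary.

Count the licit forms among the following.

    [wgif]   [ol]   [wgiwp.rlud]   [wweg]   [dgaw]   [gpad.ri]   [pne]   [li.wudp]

2

[wgif] — violates constraint 5: syllable 1 coda contains /f/, which is not a licensed coda consonant → illicit
[ol] — violates constraint 5: syllable 1 coda contains /l/, which is not a licensed coda consonant → illicit
[wgiwp.rlud] — violates constraint 3: syllable 1 coda /wp/ has 2 consonants (> 1) → illicit
[wweg] — violates constraint 2: adjacent identical consonants /ww/ → illicit
[dgaw] — violates constraint 4: word begins with /d/ → illicit
[gpad.ri] — σ1 onset /gp/ (2C), coda /d/ ok; σ2 onset /r/, coda /∅/ ok → licit
[pne] — σ1 onset /pn/ (2C), coda /∅/ ok → licit
[li.wudp] — violates constraint 3: syllable 2 coda /dp/ has 2 consonants (> 1) → illicit
Licit: [gpad.ri], [pne] → 2.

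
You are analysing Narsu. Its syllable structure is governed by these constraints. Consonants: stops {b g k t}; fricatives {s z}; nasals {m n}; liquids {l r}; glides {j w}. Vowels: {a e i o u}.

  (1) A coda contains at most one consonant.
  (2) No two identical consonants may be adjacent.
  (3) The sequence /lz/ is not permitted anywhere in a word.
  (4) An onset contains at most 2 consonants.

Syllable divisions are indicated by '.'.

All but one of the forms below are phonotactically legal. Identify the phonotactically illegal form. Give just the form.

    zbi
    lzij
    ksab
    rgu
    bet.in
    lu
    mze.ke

zbi — σ1 onset /zb/ (2C), coda /∅/ ok → phonotactically legal
lzij — violates constraint 3: contains banned sequence /lz/ → phonotactically illegal
ksab — σ1 onset /ks/ (2C), coda /b/ ok → phonotactically legal
rgu — σ1 onset /rg/ (2C), coda /∅/ ok → phonotactically legal
bet.in — σ1 onset /b/, coda /t/ ok; σ2 onset /∅/, coda /n/ ok → phonotactically legal
lu — σ1 onset /l/, coda /∅/ ok → phonotactically legal
mze.ke — σ1 onset /mz/ (2C), coda /∅/ ok; σ2 onset /k/, coda /∅/ ok → phonotactically legal

lzij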